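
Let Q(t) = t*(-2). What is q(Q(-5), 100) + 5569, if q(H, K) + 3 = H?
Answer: 5576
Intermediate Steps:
Q(t) = -2*t
q(H, K) = -3 + H
q(Q(-5), 100) + 5569 = (-3 - 2*(-5)) + 5569 = (-3 + 10) + 5569 = 7 + 5569 = 5576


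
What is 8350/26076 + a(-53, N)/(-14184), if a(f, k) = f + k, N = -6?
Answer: 9997907/30821832 ≈ 0.32438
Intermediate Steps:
8350/26076 + a(-53, N)/(-14184) = 8350/26076 + (-53 - 6)/(-14184) = 8350*(1/26076) - 59*(-1/14184) = 4175/13038 + 59/14184 = 9997907/30821832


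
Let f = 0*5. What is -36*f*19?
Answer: 0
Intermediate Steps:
f = 0
-36*f*19 = -36*0*19 = 0*19 = 0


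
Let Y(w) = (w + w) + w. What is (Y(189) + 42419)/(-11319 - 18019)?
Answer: -21493/14669 ≈ -1.4652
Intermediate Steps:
Y(w) = 3*w (Y(w) = 2*w + w = 3*w)
(Y(189) + 42419)/(-11319 - 18019) = (3*189 + 42419)/(-11319 - 18019) = (567 + 42419)/(-29338) = 42986*(-1/29338) = -21493/14669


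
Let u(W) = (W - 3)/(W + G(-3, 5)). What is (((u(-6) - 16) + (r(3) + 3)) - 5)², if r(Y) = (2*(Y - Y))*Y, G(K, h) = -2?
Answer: 18225/64 ≈ 284.77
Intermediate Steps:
r(Y) = 0 (r(Y) = (2*0)*Y = 0*Y = 0)
u(W) = (-3 + W)/(-2 + W) (u(W) = (W - 3)/(W - 2) = (-3 + W)/(-2 + W))
(((u(-6) - 16) + (r(3) + 3)) - 5)² = ((((-3 - 6)/(-2 - 6) - 16) + (0 + 3)) - 5)² = (((-9/(-8) - 16) + 3) - 5)² = (((-⅛*(-9) - 16) + 3) - 5)² = (((9/8 - 16) + 3) - 5)² = ((-119/8 + 3) - 5)² = (-95/8 - 5)² = (-135/8)² = 18225/64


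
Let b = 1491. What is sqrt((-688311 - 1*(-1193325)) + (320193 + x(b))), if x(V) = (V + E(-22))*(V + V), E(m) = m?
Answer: sqrt(5205765) ≈ 2281.6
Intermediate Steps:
x(V) = 2*V*(-22 + V) (x(V) = (V - 22)*(V + V) = (-22 + V)*(2*V) = 2*V*(-22 + V))
sqrt((-688311 - 1*(-1193325)) + (320193 + x(b))) = sqrt((-688311 - 1*(-1193325)) + (320193 + 2*1491*(-22 + 1491))) = sqrt((-688311 + 1193325) + (320193 + 2*1491*1469)) = sqrt(505014 + (320193 + 4380558)) = sqrt(505014 + 4700751) = sqrt(5205765)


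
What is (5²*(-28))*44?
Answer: -30800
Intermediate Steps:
(5²*(-28))*44 = (25*(-28))*44 = -700*44 = -30800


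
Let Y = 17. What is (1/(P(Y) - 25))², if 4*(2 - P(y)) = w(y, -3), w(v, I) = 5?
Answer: 16/9409 ≈ 0.0017005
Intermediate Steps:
P(y) = ¾ (P(y) = 2 - ¼*5 = 2 - 5/4 = ¾)
(1/(P(Y) - 25))² = (1/(¾ - 25))² = (1/(-97/4))² = (-4/97)² = 16/9409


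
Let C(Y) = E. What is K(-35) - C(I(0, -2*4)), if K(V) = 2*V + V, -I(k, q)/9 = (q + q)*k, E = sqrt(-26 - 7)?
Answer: -105 - I*sqrt(33) ≈ -105.0 - 5.7446*I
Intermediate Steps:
E = I*sqrt(33) (E = sqrt(-33) = I*sqrt(33) ≈ 5.7446*I)
I(k, q) = -18*k*q (I(k, q) = -9*(q + q)*k = -9*2*q*k = -18*k*q)
K(V) = 3*V
C(Y) = I*sqrt(33)
K(-35) - C(I(0, -2*4)) = 3*(-35) - I*sqrt(33) = -105 - I*sqrt(33)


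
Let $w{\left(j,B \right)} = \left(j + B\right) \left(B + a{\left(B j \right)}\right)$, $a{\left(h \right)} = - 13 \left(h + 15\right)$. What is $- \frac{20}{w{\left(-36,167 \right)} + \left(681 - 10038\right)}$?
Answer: $- \frac{20}{10225411} \approx -1.9559 \cdot 10^{-6}$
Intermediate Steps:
$a{\left(h \right)} = -195 - 13 h$ ($a{\left(h \right)} = - 13 \left(15 + h\right) = -195 - 13 h$)
$w{\left(j,B \right)} = \left(B + j\right) \left(-195 + B - 13 B j\right)$ ($w{\left(j,B \right)} = \left(j + B\right) \left(B - \left(195 + 13 B j\right)\right) = \left(B + j\right) \left(B - \left(195 + 13 B j\right)\right) = \left(B + j\right) \left(-195 + B - 13 B j\right)$)
$- \frac{20}{w{\left(-36,167 \right)} + \left(681 - 10038\right)} = - \frac{20}{\left(167^{2} + 167 \left(-36\right) - 2171 \left(15 + 167 \left(-36\right)\right) - - 468 \left(15 + 167 \left(-36\right)\right)\right) + \left(681 - 10038\right)} = - \frac{20}{\left(27889 - 6012 - 2171 \left(15 - 6012\right) - - 468 \left(15 - 6012\right)\right) + \left(681 - 10038\right)} = - \frac{20}{\left(27889 - 6012 - 2171 \left(-5997\right) - \left(-468\right) \left(-5997\right)\right) - 9357} = - \frac{20}{\left(27889 - 6012 + 13019487 - 2806596\right) - 9357} = - \frac{20}{10234768 - 9357} = - \frac{20}{10225411}$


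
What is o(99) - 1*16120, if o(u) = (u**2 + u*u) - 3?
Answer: 3479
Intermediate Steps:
o(u) = -3 + 2*u**2 (o(u) = (u**2 + u**2) - 3 = 2*u**2 - 3 = -3 + 2*u**2)
o(99) - 1*16120 = (-3 + 2*99**2) - 1*16120 = (-3 + 2*9801) - 16120 = (-3 + 19602) - 16120 = 19599 - 16120 = 3479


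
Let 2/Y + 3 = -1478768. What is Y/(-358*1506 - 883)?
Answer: 2/798582181901 ≈ 2.5044e-12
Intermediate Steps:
Y = -2/1478771 (Y = 2/(-3 - 1478768) = 2/(-1478771) = 2*(-1/1478771) = -2/1478771 ≈ -1.3525e-6)
Y/(-358*1506 - 883) = -2/(1478771*(-358*1506 - 883)) = -2/(1478771*(-539148 - 883)) = -2/1478771/(-540031) = -2/1478771*(-1/540031) = 2/798582181901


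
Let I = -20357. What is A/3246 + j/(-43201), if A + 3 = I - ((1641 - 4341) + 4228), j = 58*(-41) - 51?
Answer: -156283159/23371741 ≈ -6.6868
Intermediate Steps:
j = -2429 (j = -2378 - 51 = -2429)
A = -21888 (A = -3 + (-20357 - ((1641 - 4341) + 4228)) = -3 + (-20357 - (-2700 + 4228)) = -3 + (-20357 - 1*1528) = -3 + (-20357 - 1528) = -3 - 21885 = -21888)
A/3246 + j/(-43201) = -21888/3246 - 2429/(-43201) = -21888*1/3246 - 2429*(-1/43201) = -3648/541 + 2429/43201 = -156283159/23371741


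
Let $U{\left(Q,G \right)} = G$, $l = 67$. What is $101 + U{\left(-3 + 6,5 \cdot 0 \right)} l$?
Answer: $101$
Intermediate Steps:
$101 + U{\left(-3 + 6,5 \cdot 0 \right)} l = 101 + 5 \cdot 0 \cdot 67 = 101 + 0 \cdot 67 = 101 + 0 = 101$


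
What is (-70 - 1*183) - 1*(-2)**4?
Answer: -269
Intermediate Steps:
(-70 - 1*183) - 1*(-2)**4 = (-70 - 183) - 1*16 = -253 - 16 = -269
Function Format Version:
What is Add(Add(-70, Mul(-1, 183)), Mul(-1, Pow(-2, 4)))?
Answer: -269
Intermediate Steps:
Add(Add(-70, Mul(-1, 183)), Mul(-1, Pow(-2, 4))) = Add(Add(-70, -183), Mul(-1, 16)) = Add(-253, -16) = -269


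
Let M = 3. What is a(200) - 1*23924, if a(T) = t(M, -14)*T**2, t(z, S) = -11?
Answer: -463924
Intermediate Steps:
a(T) = -11*T**2
a(200) - 1*23924 = -11*200**2 - 1*23924 = -11*40000 - 23924 = -440000 - 23924 = -463924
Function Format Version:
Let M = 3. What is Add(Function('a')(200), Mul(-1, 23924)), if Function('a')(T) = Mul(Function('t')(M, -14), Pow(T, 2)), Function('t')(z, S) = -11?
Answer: -463924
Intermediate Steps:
Function('a')(T) = Mul(-11, Pow(T, 2))
Add(Function('a')(200), Mul(-1, 23924)) = Add(Mul(-11, Pow(200, 2)), Mul(-1, 23924)) = Add(Mul(-11, 40000), -23924) = Add(-440000, -23924) = -463924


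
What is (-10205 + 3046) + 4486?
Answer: -2673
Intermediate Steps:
(-10205 + 3046) + 4486 = -7159 + 4486 = -2673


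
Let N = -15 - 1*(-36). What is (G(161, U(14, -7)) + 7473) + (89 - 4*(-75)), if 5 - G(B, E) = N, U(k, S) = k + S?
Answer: 7846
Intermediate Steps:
U(k, S) = S + k
N = 21 (N = -15 + 36 = 21)
G(B, E) = -16 (G(B, E) = 5 - 1*21 = 5 - 21 = -16)
(G(161, U(14, -7)) + 7473) + (89 - 4*(-75)) = (-16 + 7473) + (89 - 4*(-75)) = 7457 + (89 + 300) = 7457 + 389 = 7846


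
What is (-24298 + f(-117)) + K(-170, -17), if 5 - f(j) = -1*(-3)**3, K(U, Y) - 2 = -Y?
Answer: -24301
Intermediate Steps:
K(U, Y) = 2 - Y
f(j) = -22 (f(j) = 5 - (-1)*(-3)**3 = 5 - (-1)*(-27) = 5 - 1*27 = 5 - 27 = -22)
(-24298 + f(-117)) + K(-170, -17) = (-24298 - 22) + (2 - 1*(-17)) = -24320 + (2 + 17) = -24320 + 19 = -24301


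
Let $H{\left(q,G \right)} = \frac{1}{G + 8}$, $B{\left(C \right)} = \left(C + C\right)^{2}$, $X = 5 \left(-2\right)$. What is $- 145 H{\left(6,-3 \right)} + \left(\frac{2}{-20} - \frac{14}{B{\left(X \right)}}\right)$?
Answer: $- \frac{5827}{200} \approx -29.135$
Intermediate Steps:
$X = -10$
$B{\left(C \right)} = 4 C^{2}$ ($B{\left(C \right)} = \left(2 C\right)^{2} = 4 C^{2}$)
$H{\left(q,G \right)} = \frac{1}{8 + G}$
$- 145 H{\left(6,-3 \right)} + \left(\frac{2}{-20} - \frac{14}{B{\left(X \right)}}\right) = - \frac{145}{8 - 3} + \left(\frac{2}{-20} - \frac{14}{4 \left(-10\right)^{2}}\right) = - \frac{145}{5} - \left(\frac{1}{10} + \frac{14}{4 \cdot 100}\right) = \left(-145\right) \frac{1}{5} - \left(\frac{1}{10} + \frac{14}{400}\right) = -29 - \frac{27}{200} = - \frac{5827}{200}$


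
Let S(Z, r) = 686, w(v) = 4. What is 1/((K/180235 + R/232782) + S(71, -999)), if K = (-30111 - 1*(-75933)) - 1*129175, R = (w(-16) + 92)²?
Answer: 57789895/39619429909 ≈ 0.0014586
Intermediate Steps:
R = 9216 (R = (4 + 92)² = 96² = 9216)
K = -83353 (K = (-30111 + 75933) - 129175 = 45822 - 129175 = -83353)
1/((K/180235 + R/232782) + S(71, -999)) = 1/((-83353/180235 + 9216/232782) + 686) = 1/((-83353*1/180235 + 9216*(1/232782)) + 686) = 1/((-83353/180235 + 1536/38797) + 686) = 1/(-24438061/57789895 + 686) = 1/(39619429909/57789895) = 57789895/39619429909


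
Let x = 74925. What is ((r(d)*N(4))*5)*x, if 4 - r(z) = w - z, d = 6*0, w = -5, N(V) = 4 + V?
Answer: 26973000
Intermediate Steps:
d = 0
r(z) = 9 + z (r(z) = 4 - (-5 - z) = 4 + (5 + z) = 9 + z)
((r(d)*N(4))*5)*x = (((9 + 0)*(4 + 4))*5)*74925 = ((9*8)*5)*74925 = (72*5)*74925 = 360*74925 = 26973000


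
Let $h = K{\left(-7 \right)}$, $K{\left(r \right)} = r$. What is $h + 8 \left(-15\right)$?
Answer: $-127$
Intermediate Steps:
$h = -7$
$h + 8 \left(-15\right) = -7 + 8 \left(-15\right) = -7 - 120 = -127$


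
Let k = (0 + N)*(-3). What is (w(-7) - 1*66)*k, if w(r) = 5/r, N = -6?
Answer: -8406/7 ≈ -1200.9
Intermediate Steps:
k = 18 (k = (0 - 6)*(-3) = -6*(-3) = 18)
(w(-7) - 1*66)*k = (5/(-7) - 1*66)*18 = (5*(-1/7) - 66)*18 = (-5/7 - 66)*18 = -467/7*18 = -8406/7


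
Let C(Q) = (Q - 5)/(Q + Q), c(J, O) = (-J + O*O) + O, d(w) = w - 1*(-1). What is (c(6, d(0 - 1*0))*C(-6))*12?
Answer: -44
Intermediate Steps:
d(w) = 1 + w (d(w) = w + 1 = 1 + w)
c(J, O) = O + O² - J (c(J, O) = (-J + O²) + O = (O² - J) + O = O + O² - J)
C(Q) = (-5 + Q)/(2*Q) (C(Q) = (-5 + Q)/((2*Q)) = (-5 + Q)*(1/(2*Q)) = (-5 + Q)/(2*Q))
(c(6, d(0 - 1*0))*C(-6))*12 = (((1 + (0 - 1*0)) + (1 + (0 - 1*0))² - 1*6)*((½)*(-5 - 6)/(-6)))*12 = (((1 + (0 + 0)) + (1 + (0 + 0))² - 6)*((½)*(-⅙)*(-11)))*12 = (((1 + 0) + (1 + 0)² - 6)*(11/12))*12 = ((1 + 1² - 6)*(11/12))*12 = ((1 + 1 - 6)*(11/12))*12 = -4*11/12*12 = -11/3*12 = -44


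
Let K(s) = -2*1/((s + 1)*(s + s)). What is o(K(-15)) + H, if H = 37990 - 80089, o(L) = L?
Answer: -8840791/210 ≈ -42099.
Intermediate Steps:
K(s) = -1/(s*(1 + s)) (K(s) = -2*1/(2*s*(1 + s)) = -1/(s*(1 + s)))
H = -42099
o(K(-15)) + H = -1/(-15*(1 - 15)) - 42099 = -1*(-1/15)/(-14) - 42099 = -1*(-1/15)*(-1/14) - 42099 = -1/210 - 42099 = -8840791/210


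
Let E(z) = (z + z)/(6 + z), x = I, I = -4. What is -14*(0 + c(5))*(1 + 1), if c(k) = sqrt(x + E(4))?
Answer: -112*I*sqrt(5)/5 ≈ -50.088*I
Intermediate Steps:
x = -4
E(z) = 2*z/(6 + z) (E(z) = (2*z)/(6 + z) = 2*z/(6 + z))
c(k) = 4*I*sqrt(5)/5 (c(k) = sqrt(-4 + 2*4/(6 + 4)) = sqrt(-4 + 2*4/10) = sqrt(-4 + 2*4*(1/10)) = sqrt(-4 + 4/5) = sqrt(-16/5) = 4*I*sqrt(5)/5)
-14*(0 + c(5))*(1 + 1) = -14*(0 + 4*I*sqrt(5)/5)*(1 + 1) = -14*4*I*sqrt(5)/5*2 = -112*I*sqrt(5)/5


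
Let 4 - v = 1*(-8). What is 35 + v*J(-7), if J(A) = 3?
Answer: 71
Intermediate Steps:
v = 12 (v = 4 - (-8) = 4 - 1*(-8) = 4 + 8 = 12)
35 + v*J(-7) = 35 + 12*3 = 35 + 36 = 71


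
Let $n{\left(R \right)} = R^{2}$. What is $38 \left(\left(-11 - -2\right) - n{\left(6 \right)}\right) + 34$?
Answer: $-1676$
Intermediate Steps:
$38 \left(\left(-11 - -2\right) - n{\left(6 \right)}\right) + 34 = 38 \left(\left(-11 - -2\right) - 6^{2}\right) + 34 = 38 \left(\left(-11 + 2\right) - 36\right) + 34 = 38 \left(-9 - 36\right) + 34 = 38 \left(-45\right) + 34 = -1710 + 34 = -1676$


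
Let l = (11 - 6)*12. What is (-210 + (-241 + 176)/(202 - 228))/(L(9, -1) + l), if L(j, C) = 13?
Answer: -415/146 ≈ -2.8425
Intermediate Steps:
l = 60 (l = 5*12 = 60)
(-210 + (-241 + 176)/(202 - 228))/(L(9, -1) + l) = (-210 + (-241 + 176)/(202 - 228))/(13 + 60) = (-210 - 65/(-26))/73 = (-210 - 65*(-1/26))*(1/73) = (-210 + 5/2)*(1/73) = -415/2*1/73 = -415/146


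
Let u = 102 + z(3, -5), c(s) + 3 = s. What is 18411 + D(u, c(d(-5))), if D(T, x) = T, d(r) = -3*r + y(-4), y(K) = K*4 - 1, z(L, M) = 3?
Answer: 18516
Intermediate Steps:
y(K) = -1 + 4*K (y(K) = 4*K - 1 = -1 + 4*K)
d(r) = -17 - 3*r (d(r) = -3*r + (-1 + 4*(-4)) = -3*r + (-1 - 16) = -3*r - 17 = -17 - 3*r)
c(s) = -3 + s
u = 105 (u = 102 + 3 = 105)
18411 + D(u, c(d(-5))) = 18411 + 105 = 18516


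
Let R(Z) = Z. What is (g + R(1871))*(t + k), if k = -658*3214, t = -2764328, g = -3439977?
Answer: 16775000508840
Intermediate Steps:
k = -2114812
(g + R(1871))*(t + k) = (-3439977 + 1871)*(-2764328 - 2114812) = -3438106*(-4879140) = 16775000508840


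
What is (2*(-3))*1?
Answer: -6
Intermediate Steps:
(2*(-3))*1 = -6*1 = -6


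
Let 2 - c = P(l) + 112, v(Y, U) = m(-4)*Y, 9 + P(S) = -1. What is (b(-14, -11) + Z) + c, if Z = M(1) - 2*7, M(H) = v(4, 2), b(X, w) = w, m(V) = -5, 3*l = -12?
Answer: -145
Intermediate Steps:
l = -4 (l = (1/3)*(-12) = -4)
P(S) = -10 (P(S) = -9 - 1 = -10)
v(Y, U) = -5*Y
M(H) = -20 (M(H) = -5*4 = -20)
c = -100 (c = 2 - (-10 + 112) = 2 - 1*102 = 2 - 102 = -100)
Z = -34 (Z = -20 - 2*7 = -20 - 14 = -34)
(b(-14, -11) + Z) + c = (-11 - 34) - 100 = -45 - 100 = -145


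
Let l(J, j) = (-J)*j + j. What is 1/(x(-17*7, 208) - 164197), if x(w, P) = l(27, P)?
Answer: -1/169605 ≈ -5.8961e-6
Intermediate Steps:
l(J, j) = j - J*j (l(J, j) = -J*j + j = j - J*j)
x(w, P) = -26*P (x(w, P) = P*(1 - 1*27) = P*(1 - 27) = P*(-26) = -26*P)
1/(x(-17*7, 208) - 164197) = 1/(-26*208 - 164197) = 1/(-5408 - 164197) = 1/(-169605) = -1/169605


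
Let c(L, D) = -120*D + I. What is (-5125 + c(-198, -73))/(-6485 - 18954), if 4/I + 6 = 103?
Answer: -352599/2467583 ≈ -0.14289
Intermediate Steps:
I = 4/97 (I = 4/(-6 + 103) = 4/97 ≈ 0.041237)
c(L, D) = 4/97 - 120*D (c(L, D) = -120*D + 4/97 = 4/97 - 120*D)
(-5125 + c(-198, -73))/(-6485 - 18954) = (-5125 + (4/97 - 120*(-73)))/(-6485 - 18954) = (-5125 + (4/97 + 8760))/(-25439) = (-5125 + 849724/97)*(-1/25439) = (352599/97)*(-1/25439) = -352599/2467583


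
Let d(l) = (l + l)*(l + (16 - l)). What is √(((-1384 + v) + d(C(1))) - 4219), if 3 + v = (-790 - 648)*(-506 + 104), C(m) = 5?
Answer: √572630 ≈ 756.72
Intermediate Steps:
d(l) = 32*l (d(l) = (2*l)*16 = 32*l)
v = 578073 (v = -3 + (-790 - 648)*(-506 + 104) = -3 - 1438*(-402) = -3 + 578076 = 578073)
√(((-1384 + v) + d(C(1))) - 4219) = √(((-1384 + 578073) + 32*5) - 4219) = √((576689 + 160) - 4219) = √(576849 - 4219) = √572630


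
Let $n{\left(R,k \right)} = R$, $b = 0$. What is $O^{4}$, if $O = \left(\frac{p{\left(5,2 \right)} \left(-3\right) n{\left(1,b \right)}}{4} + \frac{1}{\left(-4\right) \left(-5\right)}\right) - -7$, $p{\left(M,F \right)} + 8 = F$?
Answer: $\frac{2847396321}{160000} \approx 17796.0$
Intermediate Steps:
$p{\left(M,F \right)} = -8 + F$
$O = \frac{231}{20}$ ($O = \left(\frac{\left(-8 + 2\right) \left(-3\right) 1}{4} + \frac{1}{\left(-4\right) \left(-5\right)}\right) - -7 = \left(\left(-6\right) \left(-3\right) 1 \cdot \frac{1}{4} - - \frac{1}{20}\right) + 7 = \left(18 \cdot 1 \cdot \frac{1}{4} + \frac{1}{20}\right) + 7 = \left(18 \cdot \frac{1}{4} + \frac{1}{20}\right) + 7 = \left(\frac{9}{2} + \frac{1}{20}\right) + 7 = \frac{91}{20} + 7 = \frac{231}{20} \approx 11.55$)
$O^{4} = \left(\frac{231}{20}\right)^{4} = \frac{2847396321}{160000}$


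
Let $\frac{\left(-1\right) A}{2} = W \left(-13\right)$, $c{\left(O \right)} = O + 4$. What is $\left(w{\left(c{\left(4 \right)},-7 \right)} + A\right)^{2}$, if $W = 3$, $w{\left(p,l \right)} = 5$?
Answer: $6889$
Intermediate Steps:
$c{\left(O \right)} = 4 + O$
$A = 78$ ($A = - 2 \cdot 3 \left(-13\right) = \left(-2\right) \left(-39\right) = 78$)
$\left(w{\left(c{\left(4 \right)},-7 \right)} + A\right)^{2} = \left(5 + 78\right)^{2} = 83^{2} = 6889$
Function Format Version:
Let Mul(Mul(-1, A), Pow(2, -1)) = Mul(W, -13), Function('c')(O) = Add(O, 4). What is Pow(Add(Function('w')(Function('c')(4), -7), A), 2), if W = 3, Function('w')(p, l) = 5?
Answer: 6889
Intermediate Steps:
Function('c')(O) = Add(4, O)
A = 78 (A = Mul(-2, Mul(3, -13)) = Mul(-2, -39) = 78)
Pow(Add(Function('w')(Function('c')(4), -7), A), 2) = Pow(Add(5, 78), 2) = Pow(83, 2) = 6889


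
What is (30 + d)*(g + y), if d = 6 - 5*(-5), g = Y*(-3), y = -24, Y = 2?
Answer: -1830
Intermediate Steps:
g = -6 (g = 2*(-3) = -6)
d = 31 (d = 6 + 25 = 31)
(30 + d)*(g + y) = (30 + 31)*(-6 - 24) = 61*(-30) = -1830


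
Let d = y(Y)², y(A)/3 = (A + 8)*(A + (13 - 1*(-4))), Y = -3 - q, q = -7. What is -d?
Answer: -571536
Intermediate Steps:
Y = 4 (Y = -3 - 1*(-7) = -3 + 7 = 4)
y(A) = 3*(8 + A)*(17 + A) (y(A) = 3*((A + 8)*(A + (13 - 1*(-4)))) = 3*((8 + A)*(A + (13 + 4))) = 3*((8 + A)*(A + 17)) = 3*((8 + A)*(17 + A)) = 3*(8 + A)*(17 + A))
d = 571536 (d = (408 + 3*4² + 75*4)² = (408 + 3*16 + 300)² = (408 + 48 + 300)² = 756² = 571536)
-d = -1*571536 = -571536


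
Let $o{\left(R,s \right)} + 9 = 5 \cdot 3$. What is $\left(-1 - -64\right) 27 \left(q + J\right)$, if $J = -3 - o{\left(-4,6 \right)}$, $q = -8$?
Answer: $-28917$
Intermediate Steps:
$o{\left(R,s \right)} = 6$ ($o{\left(R,s \right)} = -9 + 5 \cdot 3 = -9 + 15 = 6$)
$J = -9$ ($J = -3 - 6 = -9$)
$\left(-1 - -64\right) 27 \left(q + J\right) = \left(-1 - -64\right) 27 \left(-8 - 9\right) = \left(-1 + 64\right) 27 \left(-17\right) = 63 \left(-459\right) = -28917$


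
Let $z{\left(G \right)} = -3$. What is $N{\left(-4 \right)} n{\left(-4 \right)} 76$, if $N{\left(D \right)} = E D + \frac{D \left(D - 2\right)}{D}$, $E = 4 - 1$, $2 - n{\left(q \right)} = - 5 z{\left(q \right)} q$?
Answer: $-84816$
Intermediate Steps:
$n{\left(q \right)} = 2 - 15 q$ ($n{\left(q \right)} = 2 - \left(-5\right) \left(-3\right) q = 2 - 15 q$)
$E = 3$
$N{\left(D \right)} = -2 + 4 D$ ($N{\left(D \right)} = 3 D + \frac{D \left(D - 2\right)}{D} = 3 D + \frac{D \left(-2 + D\right)}{D} = 3 D + \left(-2 + D\right) = -2 + 4 D$)
$N{\left(-4 \right)} n{\left(-4 \right)} 76 = \left(-2 + 4 \left(-4\right)\right) \left(2 - -60\right) 76 = \left(-2 - 16\right) \left(2 + 60\right) 76 = \left(-18\right) 62 \cdot 76 = \left(-1116\right) 76 = -84816$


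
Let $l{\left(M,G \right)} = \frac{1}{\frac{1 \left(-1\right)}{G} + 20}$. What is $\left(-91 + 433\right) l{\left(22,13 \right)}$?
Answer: $\frac{4446}{259} \approx 17.166$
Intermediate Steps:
$l{\left(M,G \right)} = \frac{1}{20 - \frac{1}{G}}$ ($l{\left(M,G \right)} = \frac{1}{- \frac{1}{G} + 20} = \frac{1}{20 - \frac{1}{G}}$)
$\left(-91 + 433\right) l{\left(22,13 \right)} = \left(-91 + 433\right) \frac{13}{-1 + 20 \cdot 13} = 342 \frac{13}{-1 + 260} = 342 \cdot \frac{13}{259} = \frac{4446}{259}$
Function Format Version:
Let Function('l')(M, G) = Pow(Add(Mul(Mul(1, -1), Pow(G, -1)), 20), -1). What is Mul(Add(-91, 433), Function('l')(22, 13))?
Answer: Rational(4446, 259) ≈ 17.166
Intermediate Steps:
Function('l')(M, G) = Pow(Add(20, Mul(-1, Pow(G, -1))), -1) (Function('l')(M, G) = Pow(Add(Mul(-1, Pow(G, -1)), 20), -1) = Pow(Add(20, Mul(-1, Pow(G, -1))), -1))
Mul(Add(-91, 433), Function('l')(22, 13)) = Mul(Add(-91, 433), Mul(13, Pow(Add(-1, Mul(20, 13)), -1))) = Mul(342, Mul(13, Pow(Add(-1, 260), -1))) = Mul(342, Mul(13, Pow(259, -1))) = Mul(342, Mul(13, Rational(1, 259))) = Mul(342, Rational(13, 259)) = Rational(4446, 259)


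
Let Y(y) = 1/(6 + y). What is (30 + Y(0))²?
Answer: 32761/36 ≈ 910.03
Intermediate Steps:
(30 + Y(0))² = (30 + 1/(6 + 0))² = (30 + 1/6)² = (30 + ⅙)² = (181/6)² = 32761/36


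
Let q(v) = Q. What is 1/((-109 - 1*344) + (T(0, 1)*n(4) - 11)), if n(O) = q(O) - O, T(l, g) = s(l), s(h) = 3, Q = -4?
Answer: -1/488 ≈ -0.0020492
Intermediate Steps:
q(v) = -4
T(l, g) = 3
n(O) = -4 - O
1/((-109 - 1*344) + (T(0, 1)*n(4) - 11)) = 1/((-109 - 1*344) + (3*(-4 - 1*4) - 11)) = 1/((-109 - 344) + (3*(-4 - 4) - 11)) = 1/(-453 + (3*(-8) - 11)) = 1/(-453 + (-24 - 11)) = 1/(-453 - 35) = 1/(-488) = -1/488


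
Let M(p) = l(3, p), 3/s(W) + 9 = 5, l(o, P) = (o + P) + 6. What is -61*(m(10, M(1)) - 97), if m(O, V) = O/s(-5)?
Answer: 20191/3 ≈ 6730.3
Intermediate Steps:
l(o, P) = 6 + P + o (l(o, P) = (P + o) + 6 = 6 + P + o)
s(W) = -3/4 (s(W) = 3/(-9 + 5) = 3/(-4) = 3*(-1/4) = -3/4)
M(p) = 9 + p (M(p) = 6 + p + 3 = 9 + p)
m(O, V) = -4*O/3 (m(O, V) = O/(-3/4) = O*(-4/3) = -4*O/3)
-61*(m(10, M(1)) - 97) = -61*(-4/3*10 - 97) = -61*(-40/3 - 97) = -61*(-331/3) = 20191/3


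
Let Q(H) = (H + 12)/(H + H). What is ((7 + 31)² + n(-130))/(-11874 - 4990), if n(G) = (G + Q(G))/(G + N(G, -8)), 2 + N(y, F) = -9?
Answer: -26485361/309117120 ≈ -0.085681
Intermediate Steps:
N(y, F) = -11 (N(y, F) = -2 - 9 = -11)
Q(H) = (12 + H)/(2*H) (Q(H) = (12 + H)/((2*H)) = (12 + H)*(1/(2*H)) = (12 + H)/(2*H))
n(G) = (G + (12 + G)/(2*G))/(-11 + G) (n(G) = (G + (12 + G)/(2*G))/(G - 11) = (G + (12 + G)/(2*G))/(-11 + G))
((7 + 31)² + n(-130))/(-11874 - 4990) = ((7 + 31)² + (6 + (-130)² + (½)*(-130))/((-130)*(-11 - 130)))/(-11874 - 4990) = (38² - 1/130*(6 + 16900 - 65)/(-141))/(-16864) = (1444 - 1/130*(-1/141)*16841)*(-1/16864) = (1444 + 16841/18330)*(-1/16864) = (26485361/18330)*(-1/16864) = -26485361/309117120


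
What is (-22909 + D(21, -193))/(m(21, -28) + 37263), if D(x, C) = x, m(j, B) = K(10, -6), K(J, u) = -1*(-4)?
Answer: -22888/37267 ≈ -0.61416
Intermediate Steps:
K(J, u) = 4
m(j, B) = 4
(-22909 + D(21, -193))/(m(21, -28) + 37263) = (-22909 + 21)/(4 + 37263) = -22888/37267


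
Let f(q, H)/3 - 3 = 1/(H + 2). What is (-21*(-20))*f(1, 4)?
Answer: 3990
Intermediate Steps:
f(q, H) = 9 + 3/(2 + H) (f(q, H) = 9 + 3/(H + 2) = 9 + 3/(2 + H))
(-21*(-20))*f(1, 4) = (-21*(-20))*(3*(7 + 3*4)/(2 + 4)) = 420*(3*(7 + 12)/6) = 420*(3*(1/6)*19) = 420*(19/2) = 3990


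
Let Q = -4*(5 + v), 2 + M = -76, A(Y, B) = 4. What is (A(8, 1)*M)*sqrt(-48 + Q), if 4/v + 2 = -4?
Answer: -1456*I*sqrt(3) ≈ -2521.9*I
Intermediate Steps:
v = -2/3 (v = 4/(-2 - 4) = 4/(-6) = 4*(-1/6) = -2/3 ≈ -0.66667)
M = -78 (M = -2 - 76 = -78)
Q = -52/3 (Q = -4*(5 - 2/3) = -4*13/3 = -52/3 ≈ -17.333)
(A(8, 1)*M)*sqrt(-48 + Q) = (4*(-78))*sqrt(-48 - 52/3) = -1456*I*sqrt(3)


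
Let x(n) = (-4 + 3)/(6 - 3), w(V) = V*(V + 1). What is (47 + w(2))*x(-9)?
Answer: -53/3 ≈ -17.667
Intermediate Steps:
w(V) = V*(1 + V)
x(n) = -⅓ (x(n) = -1/3 = -1*⅓ = -⅓)
(47 + w(2))*x(-9) = (47 + 2*(1 + 2))*(-⅓) = (47 + 2*3)*(-⅓) = (47 + 6)*(-⅓) = 53*(-⅓) = -53/3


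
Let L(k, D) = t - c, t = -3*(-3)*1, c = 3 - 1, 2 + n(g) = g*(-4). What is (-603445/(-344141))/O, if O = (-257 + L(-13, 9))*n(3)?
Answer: 120689/240898700 ≈ 0.00050099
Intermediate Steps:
n(g) = -2 - 4*g (n(g) = -2 + g*(-4) = -2 - 4*g)
c = 2
t = 9 (t = 9*1 = 9)
L(k, D) = 7 (L(k, D) = 9 - 1*2 = 9 - 2 = 7)
O = 3500 (O = (-257 + 7)*(-2 - 4*3) = -250*(-2 - 12) = -250*(-14) = 3500)
(-603445/(-344141))/O = -603445/(-344141)/3500 = -603445*(-1/344141)*(1/3500) = (603445/344141)*(1/3500) = 120689/240898700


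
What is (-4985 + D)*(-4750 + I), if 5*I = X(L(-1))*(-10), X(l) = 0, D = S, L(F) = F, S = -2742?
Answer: 36703250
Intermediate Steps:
D = -2742
I = 0 (I = (0*(-10))/5 = (⅕)*0 = 0)
(-4985 + D)*(-4750 + I) = (-4985 - 2742)*(-4750 + 0) = -7727*(-4750) = 36703250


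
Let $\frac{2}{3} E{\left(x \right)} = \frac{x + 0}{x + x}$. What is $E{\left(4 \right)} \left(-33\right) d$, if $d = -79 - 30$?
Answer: $\frac{10791}{4} \approx 2697.8$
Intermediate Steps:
$d = -109$ ($d = -79 - 30 = -109$)
$E{\left(x \right)} = \frac{3}{4}$ ($E{\left(x \right)} = \frac{3 \frac{x + 0}{x + x}}{2} = \frac{3 \frac{x}{2 x}}{2} = \frac{3 x \frac{1}{2 x}}{2} = \frac{3}{2} \cdot \frac{1}{2} = \frac{3}{4}$)
$E{\left(4 \right)} \left(-33\right) d = \frac{3}{4} \left(-33\right) \left(-109\right) = \left(- \frac{99}{4}\right) \left(-109\right) = \frac{10791}{4}$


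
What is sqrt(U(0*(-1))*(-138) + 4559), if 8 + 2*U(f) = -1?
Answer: 2*sqrt(1295) ≈ 71.972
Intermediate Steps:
U(f) = -9/2 (U(f) = -4 + (1/2)*(-1) = -4 - 1/2 = -9/2)
sqrt(U(0*(-1))*(-138) + 4559) = sqrt(-9/2*(-138) + 4559) = sqrt(621 + 4559) = sqrt(5180) = 2*sqrt(1295)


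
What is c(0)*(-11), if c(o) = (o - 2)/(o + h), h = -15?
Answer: -22/15 ≈ -1.4667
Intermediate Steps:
c(o) = (-2 + o)/(-15 + o) (c(o) = (o - 2)/(o - 15) = (-2 + o)/(-15 + o))
c(0)*(-11) = ((-2 + 0)/(-15 + 0))*(-11) = (-2/(-15))*(-11) = -1/15*(-2)*(-11) = (2/15)*(-11) = -22/15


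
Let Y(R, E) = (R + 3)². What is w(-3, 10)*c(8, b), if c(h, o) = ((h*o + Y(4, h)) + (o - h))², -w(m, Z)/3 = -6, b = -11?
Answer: 60552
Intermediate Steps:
Y(R, E) = (3 + R)²
w(m, Z) = 18 (w(m, Z) = -3*(-6) = 18)
c(h, o) = (49 + o - h + h*o)² (c(h, o) = ((h*o + (3 + 4)²) + (o - h))² = ((h*o + 7²) + (o - h))² = ((h*o + 49) + (o - h))² = ((49 + h*o) + (o - h))² = (49 + o - h + h*o)²)
w(-3, 10)*c(8, b) = 18*(49 - 11 - 1*8 + 8*(-11))² = 18*(49 - 11 - 8 - 88)² = 18*(-58)² = 18*3364 = 60552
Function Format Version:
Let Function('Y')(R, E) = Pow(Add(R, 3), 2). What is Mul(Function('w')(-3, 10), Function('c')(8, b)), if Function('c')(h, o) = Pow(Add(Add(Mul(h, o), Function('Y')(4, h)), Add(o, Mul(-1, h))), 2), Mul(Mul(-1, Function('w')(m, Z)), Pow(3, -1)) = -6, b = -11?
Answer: 60552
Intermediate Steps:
Function('Y')(R, E) = Pow(Add(3, R), 2)
Function('w')(m, Z) = 18 (Function('w')(m, Z) = Mul(-3, -6) = 18)
Function('c')(h, o) = Pow(Add(49, o, Mul(-1, h), Mul(h, o)), 2) (Function('c')(h, o) = Pow(Add(Add(Mul(h, o), Pow(Add(3, 4), 2)), Add(o, Mul(-1, h))), 2) = Pow(Add(Add(Mul(h, o), Pow(7, 2)), Add(o, Mul(-1, h))), 2) = Pow(Add(Add(Mul(h, o), 49), Add(o, Mul(-1, h))), 2) = Pow(Add(Add(49, Mul(h, o)), Add(o, Mul(-1, h))), 2) = Pow(Add(49, o, Mul(-1, h), Mul(h, o)), 2))
Mul(Function('w')(-3, 10), Function('c')(8, b)) = Mul(18, Pow(Add(49, -11, Mul(-1, 8), Mul(8, -11)), 2)) = Mul(18, Pow(Add(49, -11, -8, -88), 2)) = Mul(18, Pow(-58, 2)) = Mul(18, 3364) = 60552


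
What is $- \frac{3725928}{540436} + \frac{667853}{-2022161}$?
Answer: $- \frac{1973839523579}{273212150549} \approx -7.2246$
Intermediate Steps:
$- \frac{3725928}{540436} + \frac{667853}{-2022161} = \left(-3725928\right) \frac{1}{540436} + 667853 \left(- \frac{1}{2022161}\right) = - \frac{931482}{135109} - \frac{667853}{2022161} = - \frac{1973839523579}{273212150549}$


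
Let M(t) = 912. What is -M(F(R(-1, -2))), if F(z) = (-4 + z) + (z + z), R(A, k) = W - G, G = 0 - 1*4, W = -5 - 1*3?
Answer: -912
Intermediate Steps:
W = -8 (W = -5 - 3 = -8)
G = -4 (G = 0 - 4 = -4)
R(A, k) = -4 (R(A, k) = -8 - 1*(-4) = -8 + 4 = -4)
F(z) = -4 + 3*z (F(z) = (-4 + z) + 2*z = -4 + 3*z)
-M(F(R(-1, -2))) = -1*912 = -912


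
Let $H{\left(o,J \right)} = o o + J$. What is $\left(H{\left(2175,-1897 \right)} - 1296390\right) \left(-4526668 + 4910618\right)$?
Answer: $1317846175100$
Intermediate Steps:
$H{\left(o,J \right)} = J + o^{2}$ ($H{\left(o,J \right)} = o^{2} + J = J + o^{2}$)
$\left(H{\left(2175,-1897 \right)} - 1296390\right) \left(-4526668 + 4910618\right) = \left(\left(-1897 + 2175^{2}\right) - 1296390\right) \left(-4526668 + 4910618\right) = \left(\left(-1897 + 4730625\right) - 1296390\right) 383950 = \left(4728728 - 1296390\right) 383950 = 3432338 \cdot 383950 = 1317846175100$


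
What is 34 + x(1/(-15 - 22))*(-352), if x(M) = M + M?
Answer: 1962/37 ≈ 53.027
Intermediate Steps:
x(M) = 2*M
34 + x(1/(-15 - 22))*(-352) = 34 + (2/(-15 - 22))*(-352) = 34 + (2/(-37))*(-352) = 34 + (2*(-1/37))*(-352) = 34 - 2/37*(-352) = 34 + 704/37 = 1962/37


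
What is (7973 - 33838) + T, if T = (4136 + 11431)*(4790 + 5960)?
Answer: 167319385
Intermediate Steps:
T = 167345250 (T = 15567*10750 = 167345250)
(7973 - 33838) + T = (7973 - 33838) + 167345250 = -25865 + 167345250 = 167319385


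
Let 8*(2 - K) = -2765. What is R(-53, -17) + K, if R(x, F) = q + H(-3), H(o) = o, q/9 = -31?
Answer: 525/8 ≈ 65.625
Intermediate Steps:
K = 2781/8 (K = 2 - ⅛*(-2765) = 2 + 2765/8 = 2781/8 ≈ 347.63)
q = -279 (q = 9*(-31) = -279)
R(x, F) = -282 (R(x, F) = -279 - 3 = -282)
R(-53, -17) + K = -282 + 2781/8 = 525/8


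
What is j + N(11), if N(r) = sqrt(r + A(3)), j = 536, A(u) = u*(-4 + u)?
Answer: 536 + 2*sqrt(2) ≈ 538.83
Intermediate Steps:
N(r) = sqrt(-3 + r) (N(r) = sqrt(r + 3*(-4 + 3)) = sqrt(r + 3*(-1)) = sqrt(r - 3) = sqrt(-3 + r))
j + N(11) = 536 + sqrt(-3 + 11) = 536 + sqrt(8) = 536 + 2*sqrt(2)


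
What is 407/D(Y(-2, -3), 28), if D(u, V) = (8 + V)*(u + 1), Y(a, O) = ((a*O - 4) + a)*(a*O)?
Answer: 407/36 ≈ 11.306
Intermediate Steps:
Y(a, O) = O*a*(-4 + a + O*a) (Y(a, O) = ((O*a - 4) + a)*(O*a) = ((-4 + O*a) + a)*(O*a) = (-4 + a + O*a)*(O*a) = O*a*(-4 + a + O*a))
D(u, V) = (1 + u)*(8 + V) (D(u, V) = (8 + V)*(1 + u) = (1 + u)*(8 + V))
407/D(Y(-2, -3), 28) = 407/(8 + 28 + 8*(-3*(-2)*(-4 - 2 - 3*(-2))) + 28*(-3*(-2)*(-4 - 2 - 3*(-2)))) = 407/(8 + 28 + 8*(-3*(-2)*(-4 - 2 + 6)) + 28*(-3*(-2)*(-4 - 2 + 6))) = 407/(8 + 28 + 8*(-3*(-2)*0) + 28*(-3*(-2)*0)) = 407/(8 + 28 + 8*0 + 28*0) = 407/(8 + 28 + 0 + 0) = 407/36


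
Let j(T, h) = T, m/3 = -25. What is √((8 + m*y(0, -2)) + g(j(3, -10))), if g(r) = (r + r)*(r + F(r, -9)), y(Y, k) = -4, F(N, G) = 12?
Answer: √398 ≈ 19.950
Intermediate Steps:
m = -75 (m = 3*(-25) = -75)
g(r) = 2*r*(12 + r) (g(r) = (r + r)*(r + 12) = (2*r)*(12 + r) = 2*r*(12 + r))
√((8 + m*y(0, -2)) + g(j(3, -10))) = √((8 - 75*(-4)) + 2*3*(12 + 3)) = √((8 + 300) + 2*3*15) = √(308 + 90) = √398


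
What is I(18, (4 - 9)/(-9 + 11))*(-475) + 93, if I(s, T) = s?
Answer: -8457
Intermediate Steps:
I(18, (4 - 9)/(-9 + 11))*(-475) + 93 = 18*(-475) + 93 = -8550 + 93 = -8457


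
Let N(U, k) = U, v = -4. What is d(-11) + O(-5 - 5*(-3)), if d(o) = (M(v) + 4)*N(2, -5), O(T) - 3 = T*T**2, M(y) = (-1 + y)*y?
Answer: 1051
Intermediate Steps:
M(y) = y*(-1 + y)
O(T) = 3 + T**3 (O(T) = 3 + T*T**2 = 3 + T**3)
d(o) = 48 (d(o) = (-4*(-1 - 4) + 4)*2 = (-4*(-5) + 4)*2 = (20 + 4)*2 = 24*2 = 48)
d(-11) + O(-5 - 5*(-3)) = 48 + (3 + (-5 - 5*(-3))**3) = 48 + (3 + (-5 + 15)**3) = 48 + (3 + 10**3) = 48 + (3 + 1000) = 48 + 1003 = 1051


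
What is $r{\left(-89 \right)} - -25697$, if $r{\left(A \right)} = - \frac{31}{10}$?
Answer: $\frac{256939}{10} \approx 25694.0$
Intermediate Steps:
$r{\left(A \right)} = - \frac{31}{10}$ ($r{\left(A \right)} = \left(-31\right) \frac{1}{10} = - \frac{31}{10}$)
$r{\left(-89 \right)} - -25697 = - \frac{31}{10} - -25697 = - \frac{31}{10} + 25697 = \frac{256939}{10}$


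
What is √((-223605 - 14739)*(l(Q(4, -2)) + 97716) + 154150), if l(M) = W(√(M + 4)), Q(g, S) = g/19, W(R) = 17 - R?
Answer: √(-8409105120722 + 18114144*√95)/19 ≈ 1.5262e+5*I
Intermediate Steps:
Q(g, S) = g/19 (Q(g, S) = g*(1/19) = g/19)
l(M) = 17 - √(4 + M) (l(M) = 17 - √(M + 4) = 17 - √(4 + M))
√((-223605 - 14739)*(l(Q(4, -2)) + 97716) + 154150) = √((-223605 - 14739)*((17 - √(4 + (1/19)*4)) + 97716) + 154150) = √(-238344*((17 - √(4 + 4/19)) + 97716) + 154150) = √(-238344*((17 - √(80/19)) + 97716) + 154150) = √(-238344*((17 - 4*√95/19) + 97716) + 154150) = √(-238344*(97733 - 4*√95/19) + 154150) = √((-23294074152 + 953376*√95/19) + 154150) = √(-23293920002 + 953376*√95/19)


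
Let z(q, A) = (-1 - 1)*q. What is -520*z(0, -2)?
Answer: 0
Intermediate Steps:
z(q, A) = -2*q
-520*z(0, -2) = -(-1040)*0 = -520*0 = 0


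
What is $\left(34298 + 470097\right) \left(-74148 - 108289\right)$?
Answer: $-92020310615$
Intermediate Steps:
$\left(34298 + 470097\right) \left(-74148 - 108289\right) = 504395 \left(-182437\right) = -92020310615$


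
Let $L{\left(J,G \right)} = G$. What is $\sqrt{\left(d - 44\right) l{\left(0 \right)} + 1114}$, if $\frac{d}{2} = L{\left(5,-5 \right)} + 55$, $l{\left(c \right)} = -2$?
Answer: $\sqrt{1002} \approx 31.654$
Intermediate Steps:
$d = 100$ ($d = 2 \left(-5 + 55\right) = 2 \cdot 50 = 100$)
$\sqrt{\left(d - 44\right) l{\left(0 \right)} + 1114} = \sqrt{\left(100 - 44\right) \left(-2\right) + 1114} = \sqrt{56 \left(-2\right) + 1114} = \sqrt{-112 + 1114} = \sqrt{1002}$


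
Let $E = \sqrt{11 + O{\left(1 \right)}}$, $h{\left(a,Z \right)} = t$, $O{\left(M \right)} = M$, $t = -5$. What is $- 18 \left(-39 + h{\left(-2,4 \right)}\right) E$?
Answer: $1584 \sqrt{3} \approx 2743.6$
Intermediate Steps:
$h{\left(a,Z \right)} = -5$
$E = 2 \sqrt{3}$ ($E = \sqrt{11 + 1} = \sqrt{12} = 2 \sqrt{3} \approx 3.4641$)
$- 18 \left(-39 + h{\left(-2,4 \right)}\right) E = - 18 \left(-39 - 5\right) 2 \sqrt{3} = \left(-18\right) \left(-44\right) 2 \sqrt{3} = 792 \cdot 2 \sqrt{3} = 1584 \sqrt{3}$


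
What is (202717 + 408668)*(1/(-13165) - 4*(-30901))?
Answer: 198974839722543/2633 ≈ 7.5570e+10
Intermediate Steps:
(202717 + 408668)*(1/(-13165) - 4*(-30901)) = 611385*(-1/13165 + 123604) = 611385*(1627246659/13165) = 198974839722543/2633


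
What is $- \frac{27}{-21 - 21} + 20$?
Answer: $\frac{289}{14} \approx 20.643$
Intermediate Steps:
$- \frac{27}{-21 - 21} + 20 = - \frac{27}{-42} + 20 = \left(-27\right) \left(- \frac{1}{42}\right) + 20 = \frac{9}{14} + 20 = \frac{289}{14}$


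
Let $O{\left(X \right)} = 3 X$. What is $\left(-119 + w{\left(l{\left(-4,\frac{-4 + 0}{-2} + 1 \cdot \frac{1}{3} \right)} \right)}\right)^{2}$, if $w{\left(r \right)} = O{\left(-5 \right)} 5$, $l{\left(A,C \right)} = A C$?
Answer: $37636$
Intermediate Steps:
$w{\left(r \right)} = -75$ ($w{\left(r \right)} = 3 \left(-5\right) 5 = \left(-15\right) 5 = -75$)
$\left(-119 + w{\left(l{\left(-4,\frac{-4 + 0}{-2} + 1 \cdot \frac{1}{3} \right)} \right)}\right)^{2} = \left(-119 - 75\right)^{2} = \left(-194\right)^{2} = 37636$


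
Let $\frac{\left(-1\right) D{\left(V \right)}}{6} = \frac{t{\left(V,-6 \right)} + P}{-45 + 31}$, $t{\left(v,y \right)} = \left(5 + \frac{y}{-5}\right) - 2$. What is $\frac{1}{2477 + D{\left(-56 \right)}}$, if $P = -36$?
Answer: $\frac{35}{86218} \approx 0.00040595$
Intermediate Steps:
$t{\left(v,y \right)} = 3 - \frac{y}{5}$ ($t{\left(v,y \right)} = \left(5 + y \left(- \frac{1}{5}\right)\right) - 2 = \left(5 - \frac{y}{5}\right) - 2 = 3 - \frac{y}{5}$)
$D{\left(V \right)} = - \frac{477}{35}$ ($D{\left(V \right)} = - 6 \frac{\left(3 - - \frac{6}{5}\right) - 36}{-45 + 31} = - 6 \frac{\left(3 + \frac{6}{5}\right) - 36}{-14} = - 6 \left(\frac{21}{5} - 36\right) \left(- \frac{1}{14}\right) = - 6 \left(\left(- \frac{159}{5}\right) \left(- \frac{1}{14}\right)\right) = \left(-6\right) \frac{159}{70} = - \frac{477}{35}$)
$\frac{1}{2477 + D{\left(-56 \right)}} = \frac{1}{2477 - \frac{477}{35}} = \frac{1}{\frac{86218}{35}} = \frac{35}{86218}$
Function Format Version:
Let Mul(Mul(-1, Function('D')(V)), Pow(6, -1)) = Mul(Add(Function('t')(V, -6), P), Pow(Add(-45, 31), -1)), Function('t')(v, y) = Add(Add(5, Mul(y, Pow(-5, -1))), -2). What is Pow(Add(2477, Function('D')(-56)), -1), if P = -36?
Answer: Rational(35, 86218) ≈ 0.00040595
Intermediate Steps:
Function('t')(v, y) = Add(3, Mul(Rational(-1, 5), y)) (Function('t')(v, y) = Add(Add(5, Mul(y, Rational(-1, 5))), -2) = Add(Add(5, Mul(Rational(-1, 5), y)), -2) = Add(3, Mul(Rational(-1, 5), y)))
Function('D')(V) = Rational(-477, 35) (Function('D')(V) = Mul(-6, Mul(Add(Add(3, Mul(Rational(-1, 5), -6)), -36), Pow(Add(-45, 31), -1))) = Mul(-6, Mul(Add(Add(3, Rational(6, 5)), -36), Pow(-14, -1))) = Mul(-6, Mul(Add(Rational(21, 5), -36), Rational(-1, 14))) = Mul(-6, Mul(Rational(-159, 5), Rational(-1, 14))) = Mul(-6, Rational(159, 70)) = Rational(-477, 35))
Pow(Add(2477, Function('D')(-56)), -1) = Pow(Add(2477, Rational(-477, 35)), -1) = Pow(Rational(86218, 35), -1) = Rational(35, 86218)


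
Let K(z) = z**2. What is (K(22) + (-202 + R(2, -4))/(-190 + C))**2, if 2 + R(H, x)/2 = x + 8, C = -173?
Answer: 28408900/121 ≈ 2.3478e+5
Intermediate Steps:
R(H, x) = 12 + 2*x (R(H, x) = -4 + 2*(x + 8) = -4 + 2*(8 + x) = -4 + (16 + 2*x) = 12 + 2*x)
(K(22) + (-202 + R(2, -4))/(-190 + C))**2 = (22**2 + (-202 + (12 + 2*(-4)))/(-190 - 173))**2 = (484 + (-202 + (12 - 8))/(-363))**2 = (484 + (-202 + 4)*(-1/363))**2 = (484 - 198*(-1/363))**2 = (484 + 6/11)**2 = (5330/11)**2 = 28408900/121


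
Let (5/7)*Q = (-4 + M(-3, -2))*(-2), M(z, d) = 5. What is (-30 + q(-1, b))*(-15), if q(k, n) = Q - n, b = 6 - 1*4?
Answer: 522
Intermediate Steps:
b = 2 (b = 6 - 4 = 2)
Q = -14/5 (Q = 7*((-4 + 5)*(-2))/5 = 7*(1*(-2))/5 = (7/5)*(-2) = -14/5 ≈ -2.8000)
q(k, n) = -14/5 - n
(-30 + q(-1, b))*(-15) = (-30 + (-14/5 - 1*2))*(-15) = (-30 + (-14/5 - 2))*(-15) = (-30 - 24/5)*(-15) = -174/5*(-15) = 522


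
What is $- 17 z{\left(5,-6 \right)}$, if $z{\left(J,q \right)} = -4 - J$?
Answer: $153$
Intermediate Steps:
$- 17 z{\left(5,-6 \right)} = - 17 \left(-4 - 5\right) = \left(-17\right) \left(-9\right) = 153$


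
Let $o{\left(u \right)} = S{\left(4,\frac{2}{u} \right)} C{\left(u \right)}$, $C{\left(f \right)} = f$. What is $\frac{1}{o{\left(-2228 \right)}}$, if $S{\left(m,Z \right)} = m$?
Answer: $- \frac{1}{8912} \approx -0.00011221$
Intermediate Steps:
$o{\left(u \right)} = 4 u$
$\frac{1}{o{\left(-2228 \right)}} = \frac{1}{4 \left(-2228\right)} = \frac{1}{-8912} = - \frac{1}{8912}$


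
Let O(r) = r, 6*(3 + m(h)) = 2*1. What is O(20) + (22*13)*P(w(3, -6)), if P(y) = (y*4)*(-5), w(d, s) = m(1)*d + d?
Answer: 28620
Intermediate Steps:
m(h) = -8/3 (m(h) = -3 + (2*1)/6 = -3 + (⅙)*2 = -3 + ⅓ = -8/3)
w(d, s) = -5*d/3 (w(d, s) = -8*d/3 + d = -5*d/3)
P(y) = -20*y (P(y) = (4*y)*(-5) = -20*y)
O(20) + (22*13)*P(w(3, -6)) = 20 + (22*13)*(-(-100)*3/3) = 20 + 286*(-20*(-5)) = 20 + 286*100 = 20 + 28600 = 28620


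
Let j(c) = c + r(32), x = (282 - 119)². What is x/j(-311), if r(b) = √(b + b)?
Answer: -26569/303 ≈ -87.687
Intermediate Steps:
r(b) = √2*√b (r(b) = √(2*b) = √2*√b)
x = 26569 (x = 163² = 26569)
j(c) = 8 + c (j(c) = c + √2*√32 = c + √2*(4*√2) = c + 8 = 8 + c)
x/j(-311) = 26569/(8 - 311) = 26569/(-303) = 26569*(-1/303) = -26569/303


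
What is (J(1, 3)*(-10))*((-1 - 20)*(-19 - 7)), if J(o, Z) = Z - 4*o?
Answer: 5460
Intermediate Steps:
(J(1, 3)*(-10))*((-1 - 20)*(-19 - 7)) = ((3 - 4*1)*(-10))*((-1 - 20)*(-19 - 7)) = ((3 - 4)*(-10))*(-21*(-26)) = -1*(-10)*546 = 10*546 = 5460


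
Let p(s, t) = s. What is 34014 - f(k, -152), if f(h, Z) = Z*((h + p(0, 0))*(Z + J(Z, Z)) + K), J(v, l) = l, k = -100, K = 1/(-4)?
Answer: 4654776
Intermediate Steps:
K = -¼ ≈ -0.25000
f(h, Z) = Z*(-¼ + 2*Z*h) (f(h, Z) = Z*((h + 0)*(Z + Z) - ¼) = Z*(h*(2*Z) - ¼) = Z*(2*Z*h - ¼) = Z*(-¼ + 2*Z*h))
34014 - f(k, -152) = 34014 - (-152)*(-1 + 8*(-152)*(-100))/4 = 34014 - (-152)*(-1 + 121600)/4 = 34014 - (-152)*121599/4 = 34014 - 1*(-4620762) = 34014 + 4620762 = 4654776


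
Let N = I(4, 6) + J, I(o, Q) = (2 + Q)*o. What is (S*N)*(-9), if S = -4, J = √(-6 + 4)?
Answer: 1152 + 36*I*√2 ≈ 1152.0 + 50.912*I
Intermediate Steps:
I(o, Q) = o*(2 + Q)
J = I*√2 (J = √(-2) = I*√2 ≈ 1.4142*I)
N = 32 + I*√2 (N = 4*(2 + 6) + I*√2 = 4*8 + I*√2 = 32 + I*√2 ≈ 32.0 + 1.4142*I)
(S*N)*(-9) = -4*(32 + I*√2)*(-9) = (-128 - 4*I*√2)*(-9) = 1152 + 36*I*√2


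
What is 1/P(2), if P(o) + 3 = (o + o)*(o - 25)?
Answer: -1/95 ≈ -0.010526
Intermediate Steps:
P(o) = -3 + 2*o*(-25 + o) (P(o) = -3 + (o + o)*(o - 25) = -3 + (2*o)*(-25 + o) = -3 + 2*o*(-25 + o))
1/P(2) = 1/(-3 - 50*2 + 2*2**2) = 1/(-3 - 100 + 2*4) = 1/(-3 - 100 + 8) = 1/(-95) = -1/95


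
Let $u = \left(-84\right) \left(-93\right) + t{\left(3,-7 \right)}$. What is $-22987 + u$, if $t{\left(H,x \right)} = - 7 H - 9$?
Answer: $-15205$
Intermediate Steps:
$t{\left(H,x \right)} = -9 - 7 H$
$u = 7782$ ($u = \left(-84\right) \left(-93\right) - 30 = 7812 - 30 = 7782$)
$-22987 + u = -22987 + 7782 = -15205$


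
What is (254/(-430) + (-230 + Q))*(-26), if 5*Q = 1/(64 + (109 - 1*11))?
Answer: 104408603/17415 ≈ 5995.3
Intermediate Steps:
Q = 1/810 (Q = 1/(5*(64 + (109 - 1*11))) = 1/(5*(64 + (109 - 11))) = 1/(5*(64 + 98)) = (1/5)/162 = (1/5)*(1/162) = 1/810 ≈ 0.0012346)
(254/(-430) + (-230 + Q))*(-26) = (254/(-430) + (-230 + 1/810))*(-26) = (254*(-1/430) - 186299/810)*(-26) = (-127/215 - 186299/810)*(-26) = -8031431/34830*(-26) = 104408603/17415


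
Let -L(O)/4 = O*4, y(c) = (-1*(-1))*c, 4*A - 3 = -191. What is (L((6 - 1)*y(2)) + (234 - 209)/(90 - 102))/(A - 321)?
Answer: 1945/4416 ≈ 0.44044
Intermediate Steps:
A = -47 (A = ¾ + (¼)*(-191) = ¾ - 191/4 = -47)
y(c) = c (y(c) = 1*c = c)
L(O) = -16*O (L(O) = -4*O*4 = -16*O)
(L((6 - 1)*y(2)) + (234 - 209)/(90 - 102))/(A - 321) = (-16*(6 - 1)*2 + (234 - 209)/(90 - 102))/(-47 - 321) = (-80*2 + 25/(-12))/(-368) = (-16*10 + 25*(-1/12))*(-1/368) = (-160 - 25/12)*(-1/368) = -1945/12*(-1/368) = 1945/4416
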